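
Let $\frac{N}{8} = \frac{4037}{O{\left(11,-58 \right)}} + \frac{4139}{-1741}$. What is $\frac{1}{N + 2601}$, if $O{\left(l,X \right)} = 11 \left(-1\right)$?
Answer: $- \frac{1741}{616347} \approx -0.0028247$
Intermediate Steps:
$O{\left(l,X \right)} = -11$
$N = - \frac{5144688}{1741}$ ($N = 8 \left(\frac{4037}{-11} + \frac{4139}{-1741}\right) = 8 \left(4037 \left(- \frac{1}{11}\right) + 4139 \left(- \frac{1}{1741}\right)\right) = 8 \left(-367 - \frac{4139}{1741}\right) = 8 \left(- \frac{643086}{1741}\right) = - \frac{5144688}{1741} \approx -2955.0$)
$\frac{1}{N + 2601} = \frac{1}{- \frac{5144688}{1741} + 2601} = \frac{1}{- \frac{616347}{1741}} = - \frac{1741}{616347}$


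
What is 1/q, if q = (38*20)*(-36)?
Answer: -1/27360 ≈ -3.6550e-5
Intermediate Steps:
q = -27360 (q = 760*(-36) = -27360)
1/q = 1/(-27360) = -1/27360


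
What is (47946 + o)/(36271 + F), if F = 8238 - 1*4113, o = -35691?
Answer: 12255/40396 ≈ 0.30337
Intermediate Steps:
F = 4125 (F = 8238 - 4113 = 4125)
(47946 + o)/(36271 + F) = (47946 - 35691)/(36271 + 4125) = 12255/40396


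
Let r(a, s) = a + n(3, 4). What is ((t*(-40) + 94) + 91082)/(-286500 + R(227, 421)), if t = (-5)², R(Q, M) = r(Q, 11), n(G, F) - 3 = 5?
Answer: -90176/286265 ≈ -0.31501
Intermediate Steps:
n(G, F) = 8 (n(G, F) = 3 + 5 = 8)
r(a, s) = 8 + a (r(a, s) = a + 8 = 8 + a)
R(Q, M) = 8 + Q
t = 25
((t*(-40) + 94) + 91082)/(-286500 + R(227, 421)) = ((25*(-40) + 94) + 91082)/(-286500 + (8 + 227)) = ((-1000 + 94) + 91082)/(-286500 + 235) = (-906 + 91082)/(-286265) = 90176*(-1/286265) = -90176/286265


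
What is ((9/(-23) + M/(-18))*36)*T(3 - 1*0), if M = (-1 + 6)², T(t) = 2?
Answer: -2948/23 ≈ -128.17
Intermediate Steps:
M = 25 (M = 5² = 25)
((9/(-23) + M/(-18))*36)*T(3 - 1*0) = ((9/(-23) + 25/(-18))*36)*2 = ((9*(-1/23) + 25*(-1/18))*36)*2 = ((-9/23 - 25/18)*36)*2 = -737/414*36*2 = -1474/23*2 = -2948/23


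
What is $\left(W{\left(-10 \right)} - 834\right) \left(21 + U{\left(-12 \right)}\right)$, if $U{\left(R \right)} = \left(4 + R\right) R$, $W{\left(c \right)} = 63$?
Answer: $-90207$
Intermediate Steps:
$U{\left(R \right)} = R \left(4 + R\right)$
$\left(W{\left(-10 \right)} - 834\right) \left(21 + U{\left(-12 \right)}\right) = \left(63 - 834\right) \left(21 - 12 \left(4 - 12\right)\right) = - 771 \left(21 - -96\right) = - 771 \left(21 + 96\right) = \left(-771\right) 117 = -90207$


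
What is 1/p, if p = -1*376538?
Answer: -1/376538 ≈ -2.6558e-6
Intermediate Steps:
p = -376538
1/p = 1/(-376538) = -1/376538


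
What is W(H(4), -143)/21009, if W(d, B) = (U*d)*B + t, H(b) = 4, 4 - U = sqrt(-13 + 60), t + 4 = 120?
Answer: -724/7003 + 572*sqrt(47)/21009 ≈ 0.083271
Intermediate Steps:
t = 116 (t = -4 + 120 = 116)
U = 4 - sqrt(47) (U = 4 - sqrt(-13 + 60) = 4 - sqrt(47) ≈ -2.8557)
W(d, B) = 116 + B*d*(4 - sqrt(47)) (W(d, B) = ((4 - sqrt(47))*d)*B + 116 = (d*(4 - sqrt(47)))*B + 116 = B*d*(4 - sqrt(47)) + 116 = 116 + B*d*(4 - sqrt(47)))
W(H(4), -143)/21009 = (116 - 143*4*(4 - sqrt(47)))/21009 = (116 + (-2288 + 572*sqrt(47)))*(1/21009) = (-2172 + 572*sqrt(47))*(1/21009) = -724/7003 + 572*sqrt(47)/21009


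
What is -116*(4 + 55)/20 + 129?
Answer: -1066/5 ≈ -213.20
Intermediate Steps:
-116*(4 + 55)/20 + 129 = -6844/20 + 129 = -116*59/20 + 129 = -1711/5 + 129 = -1066/5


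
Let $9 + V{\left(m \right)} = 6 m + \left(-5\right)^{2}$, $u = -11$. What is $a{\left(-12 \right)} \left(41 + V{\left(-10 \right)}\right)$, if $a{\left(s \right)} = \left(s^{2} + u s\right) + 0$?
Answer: $-828$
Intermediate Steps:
$V{\left(m \right)} = 16 + 6 m$ ($V{\left(m \right)} = -9 + \left(6 m + \left(-5\right)^{2}\right) = -9 + \left(6 m + 25\right) = -9 + \left(25 + 6 m\right) = 16 + 6 m$)
$a{\left(s \right)} = s^{2} - 11 s$ ($a{\left(s \right)} = \left(s^{2} - 11 s\right) + 0 = s^{2} - 11 s$)
$a{\left(-12 \right)} \left(41 + V{\left(-10 \right)}\right) = - 12 \left(-11 - 12\right) \left(41 + \left(16 + 6 \left(-10\right)\right)\right) = \left(-12\right) \left(-23\right) \left(41 + \left(16 - 60\right)\right) = 276 \left(41 - 44\right) = 276 \left(-3\right) = -828$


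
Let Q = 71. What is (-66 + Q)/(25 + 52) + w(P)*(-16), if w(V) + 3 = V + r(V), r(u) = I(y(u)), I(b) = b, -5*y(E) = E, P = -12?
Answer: 77641/385 ≈ 201.67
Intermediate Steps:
y(E) = -E/5
r(u) = -u/5
w(V) = -3 + 4*V/5 (w(V) = -3 + (V - V/5) = -3 + 4*V/5)
(-66 + Q)/(25 + 52) + w(P)*(-16) = (-66 + 71)/(25 + 52) + (-3 + (⅘)*(-12))*(-16) = 5/77 + (-3 - 48/5)*(-16) = 5*(1/77) - 63/5*(-16) = 5/77 + 1008/5 = 77641/385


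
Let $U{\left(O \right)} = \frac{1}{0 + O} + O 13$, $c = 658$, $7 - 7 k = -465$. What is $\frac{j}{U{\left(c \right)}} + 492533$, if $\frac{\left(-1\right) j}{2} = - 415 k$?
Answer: $\frac{2772275069529}{5628533} \approx 4.9254 \cdot 10^{5}$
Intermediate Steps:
$k = \frac{472}{7}$ ($k = 1 - - \frac{465}{7} = 1 + \frac{465}{7} = \frac{472}{7} \approx 67.429$)
$j = \frac{391760}{7}$ ($j = - 2 \left(\left(-415\right) \frac{472}{7}\right) = \left(-2\right) \left(- \frac{195880}{7}\right) = \frac{391760}{7} \approx 55966.0$)
$U{\left(O \right)} = \frac{1}{O} + 13 O$
$\frac{j}{U{\left(c \right)}} + 492533 = \frac{391760}{7 \left(\frac{1}{658} + 13 \cdot 658\right)} + 492533 = \frac{391760}{7 \left(\frac{1}{658} + 8554\right)} + 492533 = \frac{391760}{7 \cdot \frac{5628533}{658}} + 492533 = \frac{391760}{7} \cdot \frac{658}{5628533} + 492533 = \frac{36825440}{5628533} + 492533 = \frac{2772275069529}{5628533}$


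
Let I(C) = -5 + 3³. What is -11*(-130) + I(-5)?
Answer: 1452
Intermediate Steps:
I(C) = 22 (I(C) = -5 + 27 = 22)
-11*(-130) + I(-5) = -11*(-130) + 22 = 1430 + 22 = 1452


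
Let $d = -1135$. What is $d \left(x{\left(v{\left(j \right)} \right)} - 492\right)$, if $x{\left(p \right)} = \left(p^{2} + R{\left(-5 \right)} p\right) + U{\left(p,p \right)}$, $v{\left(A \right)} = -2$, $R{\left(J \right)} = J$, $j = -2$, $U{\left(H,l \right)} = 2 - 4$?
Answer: $544800$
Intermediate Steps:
$U{\left(H,l \right)} = -2$ ($U{\left(H,l \right)} = 2 - 4 = -2$)
$x{\left(p \right)} = -2 + p^{2} - 5 p$ ($x{\left(p \right)} = \left(p^{2} - 5 p\right) - 2 = -2 + p^{2} - 5 p$)
$d \left(x{\left(v{\left(j \right)} \right)} - 492\right) = - 1135 \left(\left(-2 + \left(-2\right)^{2} - -10\right) - 492\right) = - 1135 \left(\left(-2 + 4 + 10\right) - 492\right) = - 1135 \left(12 - 492\right) = \left(-1135\right) \left(-480\right) = 544800$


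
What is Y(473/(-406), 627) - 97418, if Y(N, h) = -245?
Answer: -97663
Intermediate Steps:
Y(473/(-406), 627) - 97418 = -245 - 97418 = -97663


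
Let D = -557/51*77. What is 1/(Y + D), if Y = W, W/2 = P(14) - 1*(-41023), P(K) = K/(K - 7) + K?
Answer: 51/4143089 ≈ 1.2310e-5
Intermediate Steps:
P(K) = K + K/(-7 + K) (P(K) = K/(-7 + K) + K = K + K/(-7 + K))
D = -42889/51 (D = -557*1/51*77 = -557/51*77 = -42889/51 ≈ -840.96)
W = 82078 (W = 2*(14*(-6 + 14)/(-7 + 14) - 1*(-41023)) = 2*(14*8/7 + 41023) = 2*(14*(⅐)*8 + 41023) = 2*(16 + 41023) = 2*41039 = 82078)
Y = 82078
1/(Y + D) = 1/(82078 - 42889/51) = 1/(4143089/51) = 51/4143089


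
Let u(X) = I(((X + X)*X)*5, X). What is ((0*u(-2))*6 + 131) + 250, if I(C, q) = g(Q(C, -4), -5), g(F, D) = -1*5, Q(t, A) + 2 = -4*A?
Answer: 381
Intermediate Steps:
Q(t, A) = -2 - 4*A
g(F, D) = -5
I(C, q) = -5
u(X) = -5
((0*u(-2))*6 + 131) + 250 = ((0*(-5))*6 + 131) + 250 = (0*6 + 131) + 250 = (0 + 131) + 250 = 131 + 250 = 381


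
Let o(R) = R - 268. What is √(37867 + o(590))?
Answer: √38189 ≈ 195.42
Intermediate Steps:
o(R) = -268 + R
√(37867 + o(590)) = √(37867 + (-268 + 590)) = √(37867 + 322) = √38189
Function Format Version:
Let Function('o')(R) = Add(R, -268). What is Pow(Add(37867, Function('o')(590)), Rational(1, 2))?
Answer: Pow(38189, Rational(1, 2)) ≈ 195.42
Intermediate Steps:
Function('o')(R) = Add(-268, R)
Pow(Add(37867, Function('o')(590)), Rational(1, 2)) = Pow(Add(37867, Add(-268, 590)), Rational(1, 2)) = Pow(Add(37867, 322), Rational(1, 2)) = Pow(38189, Rational(1, 2))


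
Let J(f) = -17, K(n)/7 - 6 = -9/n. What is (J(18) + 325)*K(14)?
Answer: 11550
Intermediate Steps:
K(n) = 42 - 63/n (K(n) = 42 + 7*(-9/n) = 42 - 63/n)
(J(18) + 325)*K(14) = (-17 + 325)*(42 - 63/14) = 308*(42 - 63*1/14) = 308*(42 - 9/2) = 308*(75/2) = 11550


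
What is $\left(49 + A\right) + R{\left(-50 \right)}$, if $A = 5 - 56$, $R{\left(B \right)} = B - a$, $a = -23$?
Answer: $-29$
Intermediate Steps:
$R{\left(B \right)} = 23 + B$ ($R{\left(B \right)} = B - -23 = B + 23 = 23 + B$)
$A = -51$ ($A = 5 - 56 = -51$)
$\left(49 + A\right) + R{\left(-50 \right)} = \left(49 - 51\right) + \left(23 - 50\right) = -2 - 27 = -29$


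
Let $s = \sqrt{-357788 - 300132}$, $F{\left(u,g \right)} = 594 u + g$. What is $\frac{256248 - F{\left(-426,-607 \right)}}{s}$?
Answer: $- \frac{509899 i \sqrt{2570}}{41120} \approx - 628.63 i$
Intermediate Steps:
$F{\left(u,g \right)} = g + 594 u$
$s = 16 i \sqrt{2570}$ ($s = \sqrt{-657920} = 16 i \sqrt{2570} \approx 811.12 i$)
$\frac{256248 - F{\left(-426,-607 \right)}}{s} = \frac{256248 - \left(-607 + 594 \left(-426\right)\right)}{16 i \sqrt{2570}} = \left(256248 - \left(-607 - 253044\right)\right) \left(- \frac{i \sqrt{2570}}{41120}\right) = \left(256248 - -253651\right) \left(- \frac{i \sqrt{2570}}{41120}\right) = \left(256248 + 253651\right) \left(- \frac{i \sqrt{2570}}{41120}\right) = 509899 \left(- \frac{i \sqrt{2570}}{41120}\right) = - \frac{509899 i \sqrt{2570}}{41120}$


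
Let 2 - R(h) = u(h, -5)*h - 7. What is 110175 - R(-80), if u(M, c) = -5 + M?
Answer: 116966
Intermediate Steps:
R(h) = 9 - h*(-5 + h) (R(h) = 2 - ((-5 + h)*h - 7) = 2 - (h*(-5 + h) - 7) = 2 - (-7 + h*(-5 + h)) = 2 + (7 - h*(-5 + h)) = 9 - h*(-5 + h))
110175 - R(-80) = 110175 - (9 - 1*(-80)*(-5 - 80)) = 110175 - (9 - 1*(-80)*(-85)) = 110175 - (9 - 6800) = 110175 - 1*(-6791) = 110175 + 6791 = 116966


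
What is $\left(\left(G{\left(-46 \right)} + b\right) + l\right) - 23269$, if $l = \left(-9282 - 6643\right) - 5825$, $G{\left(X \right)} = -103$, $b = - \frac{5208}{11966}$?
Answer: $- \frac{8708630}{193} \approx -45122.0$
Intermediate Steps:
$b = - \frac{84}{193}$ ($b = \left(-5208\right) \frac{1}{11966} = - \frac{84}{193} \approx -0.43523$)
$l = -21750$ ($l = \left(-9282 - 6643\right) - 5825 = -15925 - 5825 = -21750$)
$\left(\left(G{\left(-46 \right)} + b\right) + l\right) - 23269 = \left(\left(-103 - \frac{84}{193}\right) - 21750\right) - 23269 = \left(- \frac{19963}{193} - 21750\right) - 23269 = - \frac{4217713}{193} - 23269 = - \frac{8708630}{193}$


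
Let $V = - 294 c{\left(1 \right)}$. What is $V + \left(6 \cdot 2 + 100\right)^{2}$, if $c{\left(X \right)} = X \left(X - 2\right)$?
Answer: $12838$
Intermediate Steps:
$c{\left(X \right)} = X \left(-2 + X\right)$
$V = 294$ ($V = - 294 \cdot 1 \left(-2 + 1\right) = - 294 \cdot 1 \left(-1\right) = \left(-294\right) \left(-1\right) = 294$)
$V + \left(6 \cdot 2 + 100\right)^{2} = 294 + \left(6 \cdot 2 + 100\right)^{2} = 294 + \left(12 + 100\right)^{2} = 294 + 112^{2} = 294 + 12544 = 12838$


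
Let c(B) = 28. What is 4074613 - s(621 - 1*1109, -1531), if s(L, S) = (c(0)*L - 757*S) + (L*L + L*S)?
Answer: 1944038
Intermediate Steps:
s(L, S) = L**2 - 757*S + 28*L + L*S (s(L, S) = (28*L - 757*S) + (L*L + L*S) = (-757*S + 28*L) + (L**2 + L*S) = L**2 - 757*S + 28*L + L*S)
4074613 - s(621 - 1*1109, -1531) = 4074613 - ((621 - 1*1109)**2 - 757*(-1531) + 28*(621 - 1*1109) + (621 - 1*1109)*(-1531)) = 4074613 - ((621 - 1109)**2 + 1158967 + 28*(621 - 1109) + (621 - 1109)*(-1531)) = 4074613 - ((-488)**2 + 1158967 + 28*(-488) - 488*(-1531)) = 4074613 - (238144 + 1158967 - 13664 + 747128) = 4074613 - 1*2130575 = 4074613 - 2130575 = 1944038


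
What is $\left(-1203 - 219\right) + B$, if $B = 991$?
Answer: $-431$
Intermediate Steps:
$\left(-1203 - 219\right) + B = \left(-1203 - 219\right) + 991 = -1422 + 991 = -431$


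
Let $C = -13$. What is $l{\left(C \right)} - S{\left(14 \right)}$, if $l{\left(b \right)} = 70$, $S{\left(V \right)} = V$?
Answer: $56$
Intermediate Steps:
$l{\left(C \right)} - S{\left(14 \right)} = 70 - 14 = 56$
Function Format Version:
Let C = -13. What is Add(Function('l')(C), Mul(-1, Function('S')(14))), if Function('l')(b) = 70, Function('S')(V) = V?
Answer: 56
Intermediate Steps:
Add(Function('l')(C), Mul(-1, Function('S')(14))) = Add(70, Mul(-1, 14)) = Add(70, -14) = 56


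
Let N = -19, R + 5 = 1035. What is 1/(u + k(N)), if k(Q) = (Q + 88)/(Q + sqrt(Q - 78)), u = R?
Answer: 470429/483196301 + 69*I*sqrt(97)/483196301 ≈ 0.00097358 + 1.4064e-6*I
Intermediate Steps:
R = 1030 (R = -5 + 1035 = 1030)
u = 1030
k(Q) = (88 + Q)/(Q + sqrt(-78 + Q))
1/(u + k(N)) = 1/(1030 + (88 - 19)/(-19 + sqrt(-78 - 19))) = 1/(1030 + 69/(-19 + sqrt(-97))) = 1/(1030 + 69/(-19 + I*sqrt(97)))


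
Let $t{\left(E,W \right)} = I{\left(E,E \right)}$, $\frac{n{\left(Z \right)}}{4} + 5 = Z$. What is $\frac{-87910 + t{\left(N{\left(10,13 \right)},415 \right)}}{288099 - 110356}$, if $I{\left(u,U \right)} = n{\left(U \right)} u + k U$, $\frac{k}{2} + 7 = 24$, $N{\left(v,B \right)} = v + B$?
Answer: $- \frac{85472}{177743} \approx -0.48087$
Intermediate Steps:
$n{\left(Z \right)} = -20 + 4 Z$
$N{\left(v,B \right)} = B + v$
$k = 34$ ($k = -14 + 2 \cdot 24 = -14 + 48 = 34$)
$I{\left(u,U \right)} = 34 U + u \left(-20 + 4 U\right)$ ($I{\left(u,U \right)} = \left(-20 + 4 U\right) u + 34 U = u \left(-20 + 4 U\right) + 34 U = 34 U + u \left(-20 + 4 U\right)$)
$t{\left(E,W \right)} = 34 E + 4 E \left(-5 + E\right)$
$\frac{-87910 + t{\left(N{\left(10,13 \right)},415 \right)}}{288099 - 110356} = \frac{-87910 + 2 \left(13 + 10\right) \left(7 + 2 \left(13 + 10\right)\right)}{288099 - 110356} = \frac{-87910 + 2 \cdot 23 \left(7 + 2 \cdot 23\right)}{177743} = \left(-87910 + 2 \cdot 23 \left(7 + 46\right)\right) \frac{1}{177743} = \left(-87910 + 2 \cdot 23 \cdot 53\right) \frac{1}{177743} = \left(-87910 + 2438\right) \frac{1}{177743} = \left(-85472\right) \frac{1}{177743} = - \frac{85472}{177743}$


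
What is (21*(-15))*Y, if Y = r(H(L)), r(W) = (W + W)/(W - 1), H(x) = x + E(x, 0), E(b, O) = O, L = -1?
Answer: -315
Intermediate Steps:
H(x) = x (H(x) = x + 0 = x)
r(W) = 2*W/(-1 + W) (r(W) = (2*W)/(-1 + W) = 2*W/(-1 + W))
Y = 1 (Y = 2*(-1)/(-1 - 1) = 2*(-1)/(-2) = 2*(-1)*(-½) = 1)
(21*(-15))*Y = (21*(-15))*1 = -315*1 = -315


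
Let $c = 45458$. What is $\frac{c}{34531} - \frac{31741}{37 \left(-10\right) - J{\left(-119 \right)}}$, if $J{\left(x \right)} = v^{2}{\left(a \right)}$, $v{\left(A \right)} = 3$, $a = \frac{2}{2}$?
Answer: $\frac{159039579}{1869607} \approx 85.066$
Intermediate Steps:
$a = 1$ ($a = 2 \cdot \frac{1}{2} = 1$)
$J{\left(x \right)} = 9$ ($J{\left(x \right)} = 3^{2} = 9$)
$\frac{c}{34531} - \frac{31741}{37 \left(-10\right) - J{\left(-119 \right)}} = \frac{45458}{34531} - \frac{31741}{37 \left(-10\right) - 9} = 45458 \cdot \frac{1}{34531} - \frac{31741}{-370 - 9} = \frac{6494}{4933} - \frac{31741}{-379} = \frac{6494}{4933} - - \frac{31741}{379} = \frac{6494}{4933} + \frac{31741}{379} = \frac{159039579}{1869607}$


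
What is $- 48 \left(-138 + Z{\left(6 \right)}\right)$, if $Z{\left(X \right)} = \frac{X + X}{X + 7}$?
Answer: $\frac{85536}{13} \approx 6579.7$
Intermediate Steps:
$Z{\left(X \right)} = \frac{2 X}{7 + X}$
$- 48 \left(-138 + Z{\left(6 \right)}\right) = - 48 \left(-138 + 2 \cdot 6 \frac{1}{7 + 6}\right) = - 48 \left(-138 + 2 \cdot 6 \cdot \frac{1}{13}\right) = - 48 \left(-138 + \frac{12}{13}\right) = \left(-48\right) \left(- \frac{1782}{13}\right) = \frac{85536}{13}$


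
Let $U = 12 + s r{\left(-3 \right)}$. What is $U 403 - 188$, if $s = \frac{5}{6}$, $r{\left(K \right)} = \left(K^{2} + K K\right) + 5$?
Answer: $\frac{74233}{6} \approx 12372.0$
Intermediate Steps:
$r{\left(K \right)} = 5 + 2 K^{2}$ ($r{\left(K \right)} = \left(K^{2} + K^{2}\right) + 5 = 2 K^{2} + 5 = 5 + 2 K^{2}$)
$s = \frac{5}{6}$ ($s = 5 \cdot \frac{1}{6} = \frac{5}{6} \approx 0.83333$)
$U = \frac{187}{6}$ ($U = 12 + \frac{5 \left(5 + 2 \left(-3\right)^{2}\right)}{6} = 12 + \frac{5 \left(5 + 2 \cdot 9\right)}{6} = 12 + \frac{5 \left(5 + 18\right)}{6} = 12 + \frac{5}{6} \cdot 23 = 12 + \frac{115}{6} = \frac{187}{6} \approx 31.167$)
$U 403 - 188 = \frac{187}{6} \cdot 403 - 188 = \frac{75361}{6} - 188 = \frac{74233}{6}$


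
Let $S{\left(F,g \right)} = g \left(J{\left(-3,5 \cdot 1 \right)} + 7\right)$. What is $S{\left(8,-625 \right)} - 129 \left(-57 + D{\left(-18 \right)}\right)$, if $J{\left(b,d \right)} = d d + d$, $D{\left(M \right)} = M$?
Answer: $-13450$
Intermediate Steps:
$J{\left(b,d \right)} = d + d^{2}$ ($J{\left(b,d \right)} = d^{2} + d = d + d^{2}$)
$S{\left(F,g \right)} = 37 g$ ($S{\left(F,g \right)} = g \left(5 \cdot 1 \left(1 + 5 \cdot 1\right) + 7\right) = g \left(5 \left(1 + 5\right) + 7\right) = g \left(5 \cdot 6 + 7\right) = g \left(30 + 7\right) = g 37 = 37 g$)
$S{\left(8,-625 \right)} - 129 \left(-57 + D{\left(-18 \right)}\right) = 37 \left(-625\right) - 129 \left(-57 - 18\right) = -23125 - 129 \left(-75\right) = -23125 - -9675 = -23125 + 9675 = -13450$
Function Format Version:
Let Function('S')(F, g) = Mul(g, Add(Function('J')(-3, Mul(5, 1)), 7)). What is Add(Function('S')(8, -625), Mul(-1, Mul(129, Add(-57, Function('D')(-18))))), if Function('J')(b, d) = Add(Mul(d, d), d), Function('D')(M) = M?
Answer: -13450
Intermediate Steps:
Function('J')(b, d) = Add(d, Pow(d, 2)) (Function('J')(b, d) = Add(Pow(d, 2), d) = Add(d, Pow(d, 2)))
Function('S')(F, g) = Mul(37, g) (Function('S')(F, g) = Mul(g, Add(Mul(Mul(5, 1), Add(1, Mul(5, 1))), 7)) = Mul(g, Add(Mul(5, Add(1, 5)), 7)) = Mul(g, Add(Mul(5, 6), 7)) = Mul(g, Add(30, 7)) = Mul(g, 37) = Mul(37, g))
Add(Function('S')(8, -625), Mul(-1, Mul(129, Add(-57, Function('D')(-18))))) = Add(Mul(37, -625), Mul(-1, Mul(129, Add(-57, -18)))) = Add(-23125, Mul(-1, Mul(129, -75))) = Add(-23125, Mul(-1, -9675)) = Add(-23125, 9675) = -13450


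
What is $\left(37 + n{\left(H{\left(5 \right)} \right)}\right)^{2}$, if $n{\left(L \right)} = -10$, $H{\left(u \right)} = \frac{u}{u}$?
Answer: $729$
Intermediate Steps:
$H{\left(u \right)} = 1$
$\left(37 + n{\left(H{\left(5 \right)} \right)}\right)^{2} = \left(37 - 10\right)^{2} = 27^{2} = 729$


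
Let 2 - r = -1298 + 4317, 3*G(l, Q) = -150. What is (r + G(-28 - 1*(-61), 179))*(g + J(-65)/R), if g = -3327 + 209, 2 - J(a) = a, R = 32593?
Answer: 311683589769/32593 ≈ 9.5629e+6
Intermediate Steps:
J(a) = 2 - a
G(l, Q) = -50 (G(l, Q) = (1/3)*(-150) = -50)
g = -3118
r = -3017 (r = 2 - (-1298 + 4317) = 2 - 1*3019 = 2 - 3019 = -3017)
(r + G(-28 - 1*(-61), 179))*(g + J(-65)/R) = (-3017 - 50)*(-3118 + (2 - 1*(-65))/32593) = -3067*(-3118 + (2 + 65)*(1/32593)) = -3067*(-3118 + 67*(1/32593)) = -3067*(-3118 + 67/32593) = -3067*(-101624907/32593) = 311683589769/32593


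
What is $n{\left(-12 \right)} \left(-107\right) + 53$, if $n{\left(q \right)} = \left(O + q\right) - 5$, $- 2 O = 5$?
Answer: $\frac{4279}{2} \approx 2139.5$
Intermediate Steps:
$O = - \frac{5}{2}$ ($O = \left(- \frac{1}{2}\right) 5 = - \frac{5}{2} \approx -2.5$)
$n{\left(q \right)} = - \frac{15}{2} + q$ ($n{\left(q \right)} = \left(- \frac{5}{2} + q\right) - 5 = - \frac{15}{2} + q$)
$n{\left(-12 \right)} \left(-107\right) + 53 = \left(- \frac{15}{2} - 12\right) \left(-107\right) + 53 = \left(- \frac{39}{2}\right) \left(-107\right) + 53 = \frac{4173}{2} + 53 = \frac{4279}{2}$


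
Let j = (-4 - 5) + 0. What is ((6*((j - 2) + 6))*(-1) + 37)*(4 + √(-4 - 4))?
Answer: 268 + 134*I*√2 ≈ 268.0 + 189.5*I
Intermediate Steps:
j = -9 (j = -9 + 0 = -9)
((6*((j - 2) + 6))*(-1) + 37)*(4 + √(-4 - 4)) = ((6*((-9 - 2) + 6))*(-1) + 37)*(4 + √(-4 - 4)) = ((6*(-11 + 6))*(-1) + 37)*(4 + √(-8)) = ((6*(-5))*(-1) + 37)*(4 + 2*I*√2) = (-30*(-1) + 37)*(4 + 2*I*√2) = (30 + 37)*(4 + 2*I*√2) = 67*(4 + 2*I*√2) = 268 + 134*I*√2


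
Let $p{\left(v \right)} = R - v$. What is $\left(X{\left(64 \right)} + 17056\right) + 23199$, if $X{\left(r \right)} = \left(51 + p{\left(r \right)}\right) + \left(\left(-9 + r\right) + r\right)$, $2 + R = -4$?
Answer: $40355$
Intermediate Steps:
$R = -6$ ($R = -2 - 4 = -6$)
$p{\left(v \right)} = -6 - v$
$X{\left(r \right)} = 36 + r$ ($X{\left(r \right)} = \left(51 - \left(6 + r\right)\right) + \left(\left(-9 + r\right) + r\right) = \left(45 - r\right) + \left(-9 + 2 r\right) = 36 + r$)
$\left(X{\left(64 \right)} + 17056\right) + 23199 = \left(\left(36 + 64\right) + 17056\right) + 23199 = \left(100 + 17056\right) + 23199 = 17156 + 23199 = 40355$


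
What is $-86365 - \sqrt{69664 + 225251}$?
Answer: $-86365 - \sqrt{294915} \approx -86908.0$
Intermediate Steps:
$-86365 - \sqrt{69664 + 225251} = -86365 - \sqrt{294915}$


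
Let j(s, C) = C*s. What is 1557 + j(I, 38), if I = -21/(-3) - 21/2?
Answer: 1424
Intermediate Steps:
I = -7/2 (I = -21*(-1/3) - 21*1/2 = 7 - 21/2 = -7/2 ≈ -3.5000)
1557 + j(I, 38) = 1557 + 38*(-7/2) = 1557 - 133 = 1424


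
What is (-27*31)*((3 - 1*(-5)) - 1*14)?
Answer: 5022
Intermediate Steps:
(-27*31)*((3 - 1*(-5)) - 1*14) = -837*((3 + 5) - 14) = -837*(8 - 14) = -837*(-6) = 5022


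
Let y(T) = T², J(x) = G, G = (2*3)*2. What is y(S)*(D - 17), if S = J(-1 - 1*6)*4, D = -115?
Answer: -304128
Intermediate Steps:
G = 12 (G = 6*2 = 12)
J(x) = 12
S = 48 (S = 12*4 = 48)
y(S)*(D - 17) = 48²*(-115 - 17) = 2304*(-132) = -304128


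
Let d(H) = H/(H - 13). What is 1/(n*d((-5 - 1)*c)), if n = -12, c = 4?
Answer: -37/288 ≈ -0.12847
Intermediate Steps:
d(H) = H/(-13 + H)
1/(n*d((-5 - 1)*c)) = 1/(-12*(-5 - 1)*4/(-13 + (-5 - 1)*4)) = 1/(-12*(-6*4)/(-13 - 6*4)) = 1/(-(-288)/(-13 - 24)) = 1/(-(-288)/(-37)) = 1/(-(-288)*(-1)/37) = 1/(-12*24/37) = 1/(-288/37) = -37/288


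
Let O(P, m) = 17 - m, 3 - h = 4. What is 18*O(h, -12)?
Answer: 522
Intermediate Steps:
h = -1 (h = 3 - 1*4 = 3 - 4 = -1)
18*O(h, -12) = 18*(17 - 1*(-12)) = 18*(17 + 12) = 18*29 = 522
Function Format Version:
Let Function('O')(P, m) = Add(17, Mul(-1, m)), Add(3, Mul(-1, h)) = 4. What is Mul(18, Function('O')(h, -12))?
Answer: 522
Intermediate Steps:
h = -1 (h = Add(3, Mul(-1, 4)) = Add(3, -4) = -1)
Mul(18, Function('O')(h, -12)) = Mul(18, Add(17, Mul(-1, -12))) = Mul(18, Add(17, 12)) = Mul(18, 29) = 522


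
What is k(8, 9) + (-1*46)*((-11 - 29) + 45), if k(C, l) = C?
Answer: -222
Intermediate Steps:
k(8, 9) + (-1*46)*((-11 - 29) + 45) = 8 + (-1*46)*((-11 - 29) + 45) = 8 - 46*(-40 + 45) = 8 - 46*5 = 8 - 230 = -222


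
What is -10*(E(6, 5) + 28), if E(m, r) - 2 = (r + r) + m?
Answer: -460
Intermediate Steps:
E(m, r) = 2 + m + 2*r (E(m, r) = 2 + ((r + r) + m) = 2 + (2*r + m) = 2 + (m + 2*r) = 2 + m + 2*r)
-10*(E(6, 5) + 28) = -10*((2 + 6 + 2*5) + 28) = -10*((2 + 6 + 10) + 28) = -10*(18 + 28) = -10*46 = -460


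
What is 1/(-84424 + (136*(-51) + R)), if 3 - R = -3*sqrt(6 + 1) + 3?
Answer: -91360/8346649537 - 3*sqrt(7)/8346649537 ≈ -1.0947e-5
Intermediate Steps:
R = 3*sqrt(7) (R = 3 - (-3*sqrt(6 + 1) + 3) = 3 - (-3*sqrt(7) + 3) = 3 - (3 - 3*sqrt(7)) = 3 + (-3 + 3*sqrt(7)) = 3*sqrt(7) ≈ 7.9373)
1/(-84424 + (136*(-51) + R)) = 1/(-84424 + (136*(-51) + 3*sqrt(7))) = 1/(-84424 + (-6936 + 3*sqrt(7))) = 1/(-91360 + 3*sqrt(7))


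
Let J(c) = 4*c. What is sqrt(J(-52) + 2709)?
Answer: sqrt(2501) ≈ 50.010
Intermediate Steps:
sqrt(J(-52) + 2709) = sqrt(4*(-52) + 2709) = sqrt(-208 + 2709) = sqrt(2501)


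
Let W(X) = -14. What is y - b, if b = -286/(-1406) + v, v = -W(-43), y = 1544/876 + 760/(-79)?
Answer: -268320523/12162603 ≈ -22.061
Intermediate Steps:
y = -135946/17301 (y = 1544*(1/876) + 760*(-1/79) = 386/219 - 760/79 = -135946/17301 ≈ -7.8577)
v = 14 (v = -1*(-14) = 14)
b = 9985/703 (b = -286/(-1406) + 14 = -286*(-1/1406) + 14 = 143/703 + 14 = 9985/703 ≈ 14.203)
y - b = -135946/17301 - 1*9985/703 = -135946/17301 - 9985/703 = -268320523/12162603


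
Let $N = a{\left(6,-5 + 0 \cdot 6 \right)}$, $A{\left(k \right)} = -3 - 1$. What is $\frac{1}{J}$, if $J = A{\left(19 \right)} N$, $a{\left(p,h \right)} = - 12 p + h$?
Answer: $\frac{1}{308} \approx 0.0032468$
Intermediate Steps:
$a{\left(p,h \right)} = h - 12 p$
$A{\left(k \right)} = -4$ ($A{\left(k \right)} = -3 - 1 = -4$)
$N = -77$ ($N = \left(-5 + 0 \cdot 6\right) - 72 = \left(-5 + 0\right) - 72 = -5 - 72 = -77$)
$J = 308$ ($J = \left(-4\right) \left(-77\right) = 308$)
$\frac{1}{J} = \frac{1}{308}$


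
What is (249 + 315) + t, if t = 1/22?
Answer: 12409/22 ≈ 564.04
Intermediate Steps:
t = 1/22 ≈ 0.045455
(249 + 315) + t = (249 + 315) + 1/22 = 564 + 1/22 = 12409/22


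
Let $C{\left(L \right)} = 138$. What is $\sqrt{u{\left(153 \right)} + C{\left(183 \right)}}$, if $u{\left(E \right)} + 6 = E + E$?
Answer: $\sqrt{438} \approx 20.928$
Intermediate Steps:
$u{\left(E \right)} = -6 + 2 E$ ($u{\left(E \right)} = -6 + \left(E + E\right) = -6 + 2 E$)
$\sqrt{u{\left(153 \right)} + C{\left(183 \right)}} = \sqrt{\left(-6 + 2 \cdot 153\right) + 138} = \sqrt{\left(-6 + 306\right) + 138} = \sqrt{300 + 138} = \sqrt{438}$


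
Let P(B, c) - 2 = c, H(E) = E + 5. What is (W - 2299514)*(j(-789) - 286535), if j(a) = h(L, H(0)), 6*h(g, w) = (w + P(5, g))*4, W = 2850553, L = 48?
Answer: -473615265305/3 ≈ -1.5787e+11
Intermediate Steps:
H(E) = 5 + E
P(B, c) = 2 + c
h(g, w) = 4/3 + 2*g/3 + 2*w/3 (h(g, w) = ((w + (2 + g))*4)/6 = ((2 + g + w)*4)/6 = (8 + 4*g + 4*w)/6 = 4/3 + 2*g/3 + 2*w/3)
j(a) = 110/3 (j(a) = 4/3 + (2/3)*48 + 2*(5 + 0)/3 = 4/3 + 32 + (2/3)*5 = 4/3 + 32 + 10/3 = 110/3)
(W - 2299514)*(j(-789) - 286535) = (2850553 - 2299514)*(110/3 - 286535) = 551039*(-859495/3) = -473615265305/3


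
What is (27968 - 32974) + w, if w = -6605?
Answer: -11611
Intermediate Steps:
(27968 - 32974) + w = (27968 - 32974) - 6605 = -5006 - 6605 = -11611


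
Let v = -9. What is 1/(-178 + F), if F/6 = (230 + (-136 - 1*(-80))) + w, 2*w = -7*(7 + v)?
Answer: 1/908 ≈ 0.0011013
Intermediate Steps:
w = 7 (w = (-7*(7 - 9))/2 = (-7*(-2))/2 = (½)*14 = 7)
F = 1086 (F = 6*((230 + (-136 - 1*(-80))) + 7) = 6*((230 + (-136 + 80)) + 7) = 6*((230 - 56) + 7) = 6*(174 + 7) = 6*181 = 1086)
1/(-178 + F) = 1/(-178 + 1086) = 1/908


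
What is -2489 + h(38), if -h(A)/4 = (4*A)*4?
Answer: -4921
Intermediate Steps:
h(A) = -64*A (h(A) = -4*4*A*4 = -64*A)
-2489 + h(38) = -2489 - 64*38 = -2489 - 2432 = -4921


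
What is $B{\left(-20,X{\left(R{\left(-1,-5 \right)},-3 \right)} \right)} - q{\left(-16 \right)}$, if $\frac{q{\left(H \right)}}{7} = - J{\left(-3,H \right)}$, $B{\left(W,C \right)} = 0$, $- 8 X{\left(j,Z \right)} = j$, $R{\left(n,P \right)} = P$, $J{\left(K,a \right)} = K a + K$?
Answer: $315$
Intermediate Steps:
$J{\left(K,a \right)} = K + K a$
$X{\left(j,Z \right)} = - \frac{j}{8}$
$q{\left(H \right)} = 21 + 21 H$ ($q{\left(H \right)} = 7 \left(- \left(-3\right) \left(1 + H\right)\right) = 7 \left(- (-3 - 3 H)\right) = 7 \left(3 + 3 H\right) = 21 + 21 H$)
$B{\left(-20,X{\left(R{\left(-1,-5 \right)},-3 \right)} \right)} - q{\left(-16 \right)} = 0 - \left(21 + 21 \left(-16\right)\right) = 0 - \left(21 - 336\right) = 0 - -315 = 0 + 315 = 315$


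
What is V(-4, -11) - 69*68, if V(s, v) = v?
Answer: -4703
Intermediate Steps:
V(-4, -11) - 69*68 = -11 - 69*68 = -11 - 4692 = -4703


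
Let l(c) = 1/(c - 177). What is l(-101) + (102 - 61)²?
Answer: 467317/278 ≈ 1681.0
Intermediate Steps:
l(c) = 1/(-177 + c)
l(-101) + (102 - 61)² = 1/(-177 - 101) + (102 - 61)² = 1/(-278) + 41² = -1/278 + 1681 = 467317/278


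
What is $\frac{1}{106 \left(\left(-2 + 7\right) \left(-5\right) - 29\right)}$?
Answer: $- \frac{1}{5724} \approx -0.0001747$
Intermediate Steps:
$\frac{1}{106 \left(\left(-2 + 7\right) \left(-5\right) - 29\right)} = \frac{1}{106 \left(5 \left(-5\right) - 29\right)} = \frac{1}{106 \left(-25 - 29\right)} = \frac{1}{106 \left(-54\right)} = \frac{1}{-5724} = - \frac{1}{5724}$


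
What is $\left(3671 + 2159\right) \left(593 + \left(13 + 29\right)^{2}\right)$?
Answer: $13741310$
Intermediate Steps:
$\left(3671 + 2159\right) \left(593 + \left(13 + 29\right)^{2}\right) = 5830 \left(593 + 42^{2}\right) = 5830 \left(593 + 1764\right) = 5830 \cdot 2357 = 13741310$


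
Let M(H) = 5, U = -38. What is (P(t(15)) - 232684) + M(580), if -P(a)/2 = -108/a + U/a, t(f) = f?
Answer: -3489893/15 ≈ -2.3266e+5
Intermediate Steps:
P(a) = 292/a (P(a) = -2*(-108/a - 38/a) = -(-292)/a = 292/a)
(P(t(15)) - 232684) + M(580) = (292/15 - 232684) + 5 = -3489968/15 + 5 = -3489893/15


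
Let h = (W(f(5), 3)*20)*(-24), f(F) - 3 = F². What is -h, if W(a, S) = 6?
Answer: 2880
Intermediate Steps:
f(F) = 3 + F²
h = -2880 (h = (6*20)*(-24) = 120*(-24) = -2880)
-h = -1*(-2880) = 2880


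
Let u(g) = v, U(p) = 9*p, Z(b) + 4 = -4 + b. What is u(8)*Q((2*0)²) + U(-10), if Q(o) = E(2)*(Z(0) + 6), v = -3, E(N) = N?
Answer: -78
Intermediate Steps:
Z(b) = -8 + b (Z(b) = -4 + (-4 + b) = -8 + b)
Q(o) = -4 (Q(o) = 2*((-8 + 0) + 6) = 2*(-8 + 6) = 2*(-2) = -4)
u(g) = -3
u(8)*Q((2*0)²) + U(-10) = -3*(-4) + 9*(-10) = 12 - 90 = -78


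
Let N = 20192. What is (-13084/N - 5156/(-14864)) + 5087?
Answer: 23854542463/4689592 ≈ 5086.7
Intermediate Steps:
(-13084/N - 5156/(-14864)) + 5087 = (-13084/20192 - 5156/(-14864)) + 5087 = (-13084*1/20192 - 5156*(-1/14864)) + 5087 = (-3271/5048 + 1289/3716) + 5087 = -1412041/4689592 + 5087 = 23854542463/4689592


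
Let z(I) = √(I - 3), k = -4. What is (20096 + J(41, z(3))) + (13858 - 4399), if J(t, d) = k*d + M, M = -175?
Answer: 29380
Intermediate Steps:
z(I) = √(-3 + I)
J(t, d) = -175 - 4*d (J(t, d) = -4*d - 175 = -175 - 4*d)
(20096 + J(41, z(3))) + (13858 - 4399) = (20096 + (-175 - 4*√(-3 + 3))) + (13858 - 4399) = (20096 + (-175 - 4*√0)) + 9459 = (20096 + (-175 - 4*0)) + 9459 = (20096 + (-175 + 0)) + 9459 = (20096 - 175) + 9459 = 19921 + 9459 = 29380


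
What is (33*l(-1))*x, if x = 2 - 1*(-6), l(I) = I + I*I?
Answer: 0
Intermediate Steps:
l(I) = I + I²
x = 8 (x = 2 + 6 = 8)
(33*l(-1))*x = (33*(-(1 - 1)))*8 = (33*(-1*0))*8 = (33*0)*8 = 0*8 = 0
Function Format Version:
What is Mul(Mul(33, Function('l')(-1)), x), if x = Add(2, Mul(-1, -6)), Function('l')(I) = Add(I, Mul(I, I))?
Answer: 0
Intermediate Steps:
Function('l')(I) = Add(I, Pow(I, 2))
x = 8 (x = Add(2, 6) = 8)
Mul(Mul(33, Function('l')(-1)), x) = Mul(Mul(33, Mul(-1, Add(1, -1))), 8) = Mul(Mul(33, Mul(-1, 0)), 8) = Mul(Mul(33, 0), 8) = Mul(0, 8) = 0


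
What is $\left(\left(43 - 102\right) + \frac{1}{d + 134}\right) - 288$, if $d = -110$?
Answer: $- \frac{8327}{24} \approx -346.96$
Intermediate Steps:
$\left(\left(43 - 102\right) + \frac{1}{d + 134}\right) - 288 = \left(\left(43 - 102\right) + \frac{1}{-110 + 134}\right) - 288 = \left(-59 + \frac{1}{24}\right) - 288 = - \frac{1415}{24} - 288 = - \frac{8327}{24}$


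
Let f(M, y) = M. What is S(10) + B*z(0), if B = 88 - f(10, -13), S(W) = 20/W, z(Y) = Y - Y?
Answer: 2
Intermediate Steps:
z(Y) = 0
B = 78 (B = 88 - 1*10 = 88 - 10 = 78)
S(10) + B*z(0) = 20/10 + 78*0 = 20*(⅒) + 0 = 2 + 0 = 2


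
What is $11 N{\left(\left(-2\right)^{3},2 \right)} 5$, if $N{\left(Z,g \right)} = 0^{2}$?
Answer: $0$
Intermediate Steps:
$N{\left(Z,g \right)} = 0$
$11 N{\left(\left(-2\right)^{3},2 \right)} 5 = 11 \cdot 0 \cdot 5 = 0 \cdot 5 = 0$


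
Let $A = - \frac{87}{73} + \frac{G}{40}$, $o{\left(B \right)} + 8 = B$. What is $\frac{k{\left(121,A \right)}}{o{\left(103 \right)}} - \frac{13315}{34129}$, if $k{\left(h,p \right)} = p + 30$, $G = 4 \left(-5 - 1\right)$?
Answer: $- \frac{110305441}{1183423075} \approx -0.093209$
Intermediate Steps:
$G = -24$ ($G = 4 \left(-6\right) = -24$)
$o{\left(B \right)} = -8 + B$
$A = - \frac{654}{365}$ ($A = - \frac{87}{73} - \frac{24}{40} = \left(-87\right) \frac{1}{73} - \frac{3}{5} = - \frac{87}{73} - \frac{3}{5} = - \frac{654}{365} \approx -1.7918$)
$k{\left(h,p \right)} = 30 + p$
$\frac{k{\left(121,A \right)}}{o{\left(103 \right)}} - \frac{13315}{34129} = \frac{30 - \frac{654}{365}}{-8 + 103} - \frac{13315}{34129} = \frac{10296}{365 \cdot 95} - \frac{13315}{34129} = \frac{10296}{365} \cdot \frac{1}{95} - \frac{13315}{34129} = \frac{10296}{34675} - \frac{13315}{34129} = - \frac{110305441}{1183423075}$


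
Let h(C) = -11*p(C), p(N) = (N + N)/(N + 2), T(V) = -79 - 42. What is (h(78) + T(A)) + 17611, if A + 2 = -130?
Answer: 349371/20 ≈ 17469.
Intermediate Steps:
A = -132 (A = -2 - 130 = -132)
T(V) = -121
p(N) = 2*N/(2 + N) (p(N) = (2*N)/(2 + N) = 2*N/(2 + N))
h(C) = -22*C/(2 + C)
(h(78) + T(A)) + 17611 = (-22*78/(2 + 78) - 121) + 17611 = (-22*78/80 - 121) + 17611 = (-22*78*1/80 - 121) + 17611 = (-429/20 - 121) + 17611 = -2849/20 + 17611 = 349371/20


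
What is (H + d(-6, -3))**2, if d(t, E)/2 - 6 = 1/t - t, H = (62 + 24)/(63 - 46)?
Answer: 2146225/2601 ≈ 825.15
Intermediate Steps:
H = 86/17 ≈ 5.0588
d(t, E) = 12 - 2*t + 2/t (d(t, E) = 12 + 2*(1/t - t) = 12 + (-2*t + 2/t) = 12 - 2*t + 2/t)
(H + d(-6, -3))**2 = (86/17 + (12 - 2*(-6) + 2/(-6)))**2 = (86/17 + (12 + 12 + 2*(-1/6)))**2 = (86/17 + (12 + 12 - 1/3))**2 = (86/17 + 71/3)**2 = (1465/51)**2 = 2146225/2601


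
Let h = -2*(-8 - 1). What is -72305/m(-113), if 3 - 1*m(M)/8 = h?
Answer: 14461/24 ≈ 602.54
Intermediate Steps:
h = 18 (h = -2*(-9) = 18)
m(M) = -120 (m(M) = 24 - 8*18 = 24 - 144 = -120)
-72305/m(-113) = -72305/(-120) = -72305*(-1/120) = 14461/24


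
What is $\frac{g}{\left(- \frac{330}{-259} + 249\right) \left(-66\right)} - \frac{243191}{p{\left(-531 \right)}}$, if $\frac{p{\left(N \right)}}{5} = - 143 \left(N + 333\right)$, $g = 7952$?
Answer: $- \frac{517478389}{235300230} \approx -2.1992$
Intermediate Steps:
$p{\left(N \right)} = -238095 - 715 N$ ($p{\left(N \right)} = 5 \left(- 143 \left(N + 333\right)\right) = 5 \left(- 143 \left(333 + N\right)\right) = 5 \left(-47619 - 143 N\right) = -238095 - 715 N$)
$\frac{g}{\left(- \frac{330}{-259} + 249\right) \left(-66\right)} - \frac{243191}{p{\left(-531 \right)}} = \frac{7952}{\left(- \frac{330}{-259} + 249\right) \left(-66\right)} - \frac{243191}{-238095 - -379665} = \frac{7952}{\left(\left(-330\right) \left(- \frac{1}{259}\right) + 249\right) \left(-66\right)} - \frac{243191}{-238095 + 379665} = \frac{7952}{\left(\frac{330}{259} + 249\right) \left(-66\right)} - \frac{243191}{141570} = \frac{7952}{\frac{64821}{259} \left(-66\right)} - \frac{18707}{10890} = \frac{7952}{- \frac{4278186}{259}} - \frac{18707}{10890} = 7952 \left(- \frac{259}{4278186}\right) - \frac{18707}{10890} = - \frac{1029784}{2139093} - \frac{18707}{10890} = - \frac{517478389}{235300230}$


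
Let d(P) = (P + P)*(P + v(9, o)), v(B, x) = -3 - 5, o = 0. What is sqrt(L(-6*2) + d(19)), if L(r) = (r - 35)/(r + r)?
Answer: sqrt(60474)/12 ≈ 20.493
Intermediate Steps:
v(B, x) = -8
L(r) = (-35 + r)/(2*r) (L(r) = (-35 + r)/((2*r)) = (-35 + r)*(1/(2*r)) = (-35 + r)/(2*r))
d(P) = 2*P*(-8 + P) (d(P) = (P + P)*(P - 8) = (2*P)*(-8 + P) = 2*P*(-8 + P))
sqrt(L(-6*2) + d(19)) = sqrt((-35 - 6*2)/(2*((-6*2))) + 2*19*(-8 + 19)) = sqrt((1/2)*(-35 - 12)/(-12) + 2*19*11) = sqrt((1/2)*(-1/12)*(-47) + 418) = sqrt(47/24 + 418) = sqrt(10079/24) = sqrt(60474)/12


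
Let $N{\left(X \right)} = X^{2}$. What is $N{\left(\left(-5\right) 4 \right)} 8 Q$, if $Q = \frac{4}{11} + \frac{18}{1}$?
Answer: $\frac{646400}{11} \approx 58764.0$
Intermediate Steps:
$Q = \frac{202}{11}$ ($Q = 4 \cdot \frac{1}{11} + 18 \cdot 1 = \frac{4}{11} + 18 = \frac{202}{11} \approx 18.364$)
$N{\left(\left(-5\right) 4 \right)} 8 Q = \left(\left(-5\right) 4\right)^{2} \cdot 8 \cdot \frac{202}{11} = \left(-20\right)^{2} \cdot 8 \cdot \frac{202}{11} = 400 \cdot 8 \cdot \frac{202}{11} = 3200 \cdot \frac{202}{11} = \frac{646400}{11}$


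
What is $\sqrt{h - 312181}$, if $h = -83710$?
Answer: $i \sqrt{395891} \approx 629.2 i$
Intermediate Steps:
$\sqrt{h - 312181} = \sqrt{-83710 - 312181} = \sqrt{-395891} = i \sqrt{395891}$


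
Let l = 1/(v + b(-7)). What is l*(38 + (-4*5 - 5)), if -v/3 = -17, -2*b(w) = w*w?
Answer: 26/53 ≈ 0.49057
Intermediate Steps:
b(w) = -w²/2 (b(w) = -w*w/2 = -w²/2)
v = 51 (v = -3*(-17) = 51)
l = 2/53 (l = 1/(51 - ½*(-7)²) = 1/(51 - ½*49) = 1/(51 - 49/2) = 1/(53/2) = 2/53 ≈ 0.037736)
l*(38 + (-4*5 - 5)) = 2*(38 + (-4*5 - 5))/53 = 2*(38 + (-20 - 5))/53 = 2*(38 - 25)/53 = (2/53)*13 = 26/53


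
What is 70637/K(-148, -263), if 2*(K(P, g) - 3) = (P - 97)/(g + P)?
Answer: 58063614/2711 ≈ 21418.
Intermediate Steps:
K(P, g) = 3 + (-97 + P)/(2*(P + g)) (K(P, g) = 3 + ((P - 97)/(g + P))/2 = 3 + ((-97 + P)/(P + g))/2 = 3 + (-97 + P)/(2*(P + g)))
70637/K(-148, -263) = 70637/(((-97 + 6*(-263) + 7*(-148))/(2*(-148 - 263)))) = 70637/(((½)*(-97 - 1578 - 1036)/(-411))) = 70637/(((½)*(-1/411)*(-2711))) = 70637/(2711/822) = 70637*(822/2711) = 58063614/2711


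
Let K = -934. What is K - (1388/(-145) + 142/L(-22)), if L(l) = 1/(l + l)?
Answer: 771918/145 ≈ 5323.6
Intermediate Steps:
L(l) = 1/(2*l)
K - (1388/(-145) + 142/L(-22)) = -934 - (1388/(-145) + 142/(((1/2)/(-22)))) = -934 - (1388*(-1/145) + 142/(((1/2)*(-1/22)))) = -934 - (-1388/145 + 142/(-1/44)) = -934 - (-1388/145 + 142*(-44)) = -934 - (-1388/145 - 6248) = -934 - 1*(-907348/145) = -934 + 907348/145 = 771918/145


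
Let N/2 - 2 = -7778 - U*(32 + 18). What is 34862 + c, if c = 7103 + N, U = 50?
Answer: 21413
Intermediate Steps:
N = -20552 (N = 4 + 2*(-7778 - 50*(32 + 18)) = 4 + 2*(-7778 - 50*50) = 4 + 2*(-7778 - 1*2500) = 4 + 2*(-7778 - 2500) = 4 + 2*(-10278) = 4 - 20556 = -20552)
c = -13449 (c = 7103 - 20552 = -13449)
34862 + c = 34862 - 13449 = 21413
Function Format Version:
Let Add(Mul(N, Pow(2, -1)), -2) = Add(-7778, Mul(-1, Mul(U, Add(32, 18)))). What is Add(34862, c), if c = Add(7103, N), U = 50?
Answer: 21413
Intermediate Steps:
N = -20552 (N = Add(4, Mul(2, Add(-7778, Mul(-1, Mul(50, Add(32, 18)))))) = Add(4, Mul(2, Add(-7778, Mul(-1, Mul(50, 50))))) = Add(4, Mul(2, Add(-7778, Mul(-1, 2500)))) = Add(4, Mul(2, Add(-7778, -2500))) = Add(4, Mul(2, -10278)) = Add(4, -20556) = -20552)
c = -13449 (c = Add(7103, -20552) = -13449)
Add(34862, c) = Add(34862, -13449) = 21413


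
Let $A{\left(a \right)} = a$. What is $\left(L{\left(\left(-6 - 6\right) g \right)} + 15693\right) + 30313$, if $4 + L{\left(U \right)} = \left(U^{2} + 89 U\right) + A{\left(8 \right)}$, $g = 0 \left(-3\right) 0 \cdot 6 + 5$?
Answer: $44270$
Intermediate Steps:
$g = 5$ ($g = 0 \cdot 0 \cdot 6 + 5 = 0 \cdot 6 + 5 = 0 + 5 = 5$)
$L{\left(U \right)} = 4 + U^{2} + 89 U$ ($L{\left(U \right)} = -4 + \left(\left(U^{2} + 89 U\right) + 8\right) = -4 + \left(8 + U^{2} + 89 U\right) = 4 + U^{2} + 89 U$)
$\left(L{\left(\left(-6 - 6\right) g \right)} + 15693\right) + 30313 = \left(\left(4 + \left(\left(-6 - 6\right) 5\right)^{2} + 89 \left(-6 - 6\right) 5\right) + 15693\right) + 30313 = \left(\left(4 + \left(\left(-12\right) 5\right)^{2} + 89 \left(\left(-12\right) 5\right)\right) + 15693\right) + 30313 = \left(\left(4 + \left(-60\right)^{2} + 89 \left(-60\right)\right) + 15693\right) + 30313 = \left(\left(4 + 3600 - 5340\right) + 15693\right) + 30313 = \left(-1736 + 15693\right) + 30313 = 13957 + 30313 = 44270$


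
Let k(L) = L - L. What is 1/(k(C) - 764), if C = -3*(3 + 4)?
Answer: -1/764 ≈ -0.0013089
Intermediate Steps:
C = -21 (C = -3*7 = -21)
k(L) = 0
1/(k(C) - 764) = 1/(0 - 764) = 1/(-764) = -1/764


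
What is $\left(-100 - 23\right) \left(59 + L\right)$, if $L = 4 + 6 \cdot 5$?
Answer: $-11439$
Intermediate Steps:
$L = 34$ ($L = 4 + 30 = 34$)
$\left(-100 - 23\right) \left(59 + L\right) = \left(-100 - 23\right) \left(59 + 34\right) = \left(-123\right) 93 = -11439$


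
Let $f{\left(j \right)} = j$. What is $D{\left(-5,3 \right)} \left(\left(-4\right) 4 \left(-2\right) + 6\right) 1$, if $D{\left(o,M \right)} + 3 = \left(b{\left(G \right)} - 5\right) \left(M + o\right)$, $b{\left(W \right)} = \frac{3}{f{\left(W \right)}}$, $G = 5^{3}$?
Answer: $\frac{33022}{125} \approx 264.18$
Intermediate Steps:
$G = 125$
$b{\left(W \right)} = \frac{3}{W}$
$D{\left(o,M \right)} = -3 - \frac{622 M}{125} - \frac{622 o}{125}$ ($D{\left(o,M \right)} = -3 + \left(\frac{3}{125} - 5\right) \left(M + o\right) = -3 - \frac{622 \left(M + o\right)}{125} = -3 - \left(\frac{622 M}{125} + \frac{622 o}{125}\right) = -3 - \frac{622 M}{125} - \frac{622 o}{125}$)
$D{\left(-5,3 \right)} \left(\left(-4\right) 4 \left(-2\right) + 6\right) 1 = \left(-3 - \frac{1866}{125} - - \frac{622}{25}\right) \left(\left(-4\right) 4 \left(-2\right) + 6\right) 1 = \left(-3 - \frac{1866}{125} + \frac{622}{25}\right) \left(\left(-16\right) \left(-2\right) + 6\right) 1 = \frac{869 \left(32 + 6\right)}{125} \cdot 1 = \frac{869}{125} \cdot 38 \cdot 1 = \frac{33022}{125} \cdot 1 = \frac{33022}{125}$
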